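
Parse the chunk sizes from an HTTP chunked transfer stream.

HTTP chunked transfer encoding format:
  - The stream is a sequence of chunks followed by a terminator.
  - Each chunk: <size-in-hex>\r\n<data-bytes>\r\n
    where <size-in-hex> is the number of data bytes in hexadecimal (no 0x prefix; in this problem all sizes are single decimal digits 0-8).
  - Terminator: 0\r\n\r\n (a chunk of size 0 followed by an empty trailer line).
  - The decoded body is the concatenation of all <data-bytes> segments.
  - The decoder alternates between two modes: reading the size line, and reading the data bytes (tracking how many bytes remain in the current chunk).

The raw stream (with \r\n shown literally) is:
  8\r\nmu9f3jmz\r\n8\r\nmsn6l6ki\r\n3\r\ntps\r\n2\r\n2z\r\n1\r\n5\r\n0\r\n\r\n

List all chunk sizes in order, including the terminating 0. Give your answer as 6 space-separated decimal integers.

Answer: 8 8 3 2 1 0

Derivation:
Chunk 1: stream[0..1]='8' size=0x8=8, data at stream[3..11]='mu9f3jmz' -> body[0..8], body so far='mu9f3jmz'
Chunk 2: stream[13..14]='8' size=0x8=8, data at stream[16..24]='msn6l6ki' -> body[8..16], body so far='mu9f3jmzmsn6l6ki'
Chunk 3: stream[26..27]='3' size=0x3=3, data at stream[29..32]='tps' -> body[16..19], body so far='mu9f3jmzmsn6l6kitps'
Chunk 4: stream[34..35]='2' size=0x2=2, data at stream[37..39]='2z' -> body[19..21], body so far='mu9f3jmzmsn6l6kitps2z'
Chunk 5: stream[41..42]='1' size=0x1=1, data at stream[44..45]='5' -> body[21..22], body so far='mu9f3jmzmsn6l6kitps2z5'
Chunk 6: stream[47..48]='0' size=0 (terminator). Final body='mu9f3jmzmsn6l6kitps2z5' (22 bytes)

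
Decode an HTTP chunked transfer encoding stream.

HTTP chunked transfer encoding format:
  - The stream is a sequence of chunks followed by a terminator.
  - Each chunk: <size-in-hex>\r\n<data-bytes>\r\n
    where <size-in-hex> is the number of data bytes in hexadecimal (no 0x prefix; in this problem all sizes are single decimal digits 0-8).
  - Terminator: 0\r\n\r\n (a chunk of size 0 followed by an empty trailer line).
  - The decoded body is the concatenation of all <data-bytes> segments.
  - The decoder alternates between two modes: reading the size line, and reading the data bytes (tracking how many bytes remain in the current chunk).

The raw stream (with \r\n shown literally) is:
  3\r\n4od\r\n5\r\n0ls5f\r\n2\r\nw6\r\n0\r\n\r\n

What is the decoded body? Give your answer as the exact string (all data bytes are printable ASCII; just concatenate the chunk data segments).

Answer: 4od0ls5fw6

Derivation:
Chunk 1: stream[0..1]='3' size=0x3=3, data at stream[3..6]='4od' -> body[0..3], body so far='4od'
Chunk 2: stream[8..9]='5' size=0x5=5, data at stream[11..16]='0ls5f' -> body[3..8], body so far='4od0ls5f'
Chunk 3: stream[18..19]='2' size=0x2=2, data at stream[21..23]='w6' -> body[8..10], body so far='4od0ls5fw6'
Chunk 4: stream[25..26]='0' size=0 (terminator). Final body='4od0ls5fw6' (10 bytes)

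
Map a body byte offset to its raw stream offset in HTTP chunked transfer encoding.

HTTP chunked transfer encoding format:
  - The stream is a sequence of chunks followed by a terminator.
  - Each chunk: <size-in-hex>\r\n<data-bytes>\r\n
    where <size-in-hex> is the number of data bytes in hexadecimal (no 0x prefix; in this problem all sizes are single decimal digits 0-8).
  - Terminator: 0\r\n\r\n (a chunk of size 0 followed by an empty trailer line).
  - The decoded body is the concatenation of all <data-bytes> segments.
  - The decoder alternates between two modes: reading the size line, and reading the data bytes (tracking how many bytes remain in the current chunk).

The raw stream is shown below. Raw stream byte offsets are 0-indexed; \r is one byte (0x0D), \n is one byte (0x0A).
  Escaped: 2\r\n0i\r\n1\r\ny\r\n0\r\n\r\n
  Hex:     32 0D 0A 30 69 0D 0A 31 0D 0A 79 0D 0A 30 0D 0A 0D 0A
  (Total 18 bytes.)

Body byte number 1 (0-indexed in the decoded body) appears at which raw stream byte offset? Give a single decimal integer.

Answer: 4

Derivation:
Chunk 1: stream[0..1]='2' size=0x2=2, data at stream[3..5]='0i' -> body[0..2], body so far='0i'
Chunk 2: stream[7..8]='1' size=0x1=1, data at stream[10..11]='y' -> body[2..3], body so far='0iy'
Chunk 3: stream[13..14]='0' size=0 (terminator). Final body='0iy' (3 bytes)
Body byte 1 at stream offset 4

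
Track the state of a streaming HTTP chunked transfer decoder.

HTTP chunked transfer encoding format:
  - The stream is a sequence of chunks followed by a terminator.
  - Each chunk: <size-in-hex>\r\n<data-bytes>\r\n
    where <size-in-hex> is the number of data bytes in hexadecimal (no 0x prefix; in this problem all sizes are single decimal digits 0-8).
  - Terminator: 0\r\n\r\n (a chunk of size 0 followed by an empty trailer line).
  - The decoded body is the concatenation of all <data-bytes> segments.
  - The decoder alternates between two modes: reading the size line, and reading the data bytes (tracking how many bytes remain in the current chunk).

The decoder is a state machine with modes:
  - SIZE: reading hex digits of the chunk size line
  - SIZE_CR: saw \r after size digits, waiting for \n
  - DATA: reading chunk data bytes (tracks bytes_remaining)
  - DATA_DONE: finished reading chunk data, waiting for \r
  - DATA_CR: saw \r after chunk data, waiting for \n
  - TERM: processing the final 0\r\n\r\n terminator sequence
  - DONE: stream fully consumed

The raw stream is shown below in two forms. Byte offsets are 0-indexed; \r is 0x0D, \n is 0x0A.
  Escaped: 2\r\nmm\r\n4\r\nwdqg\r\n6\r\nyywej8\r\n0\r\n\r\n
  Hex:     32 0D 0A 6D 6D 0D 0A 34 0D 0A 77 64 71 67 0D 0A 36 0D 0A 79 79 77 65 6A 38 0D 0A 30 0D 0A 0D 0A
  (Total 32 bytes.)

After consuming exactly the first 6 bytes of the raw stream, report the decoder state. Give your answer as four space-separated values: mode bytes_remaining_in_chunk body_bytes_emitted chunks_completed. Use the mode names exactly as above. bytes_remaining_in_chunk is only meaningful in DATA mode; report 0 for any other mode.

Answer: DATA_CR 0 2 0

Derivation:
Byte 0 = '2': mode=SIZE remaining=0 emitted=0 chunks_done=0
Byte 1 = 0x0D: mode=SIZE_CR remaining=0 emitted=0 chunks_done=0
Byte 2 = 0x0A: mode=DATA remaining=2 emitted=0 chunks_done=0
Byte 3 = 'm': mode=DATA remaining=1 emitted=1 chunks_done=0
Byte 4 = 'm': mode=DATA_DONE remaining=0 emitted=2 chunks_done=0
Byte 5 = 0x0D: mode=DATA_CR remaining=0 emitted=2 chunks_done=0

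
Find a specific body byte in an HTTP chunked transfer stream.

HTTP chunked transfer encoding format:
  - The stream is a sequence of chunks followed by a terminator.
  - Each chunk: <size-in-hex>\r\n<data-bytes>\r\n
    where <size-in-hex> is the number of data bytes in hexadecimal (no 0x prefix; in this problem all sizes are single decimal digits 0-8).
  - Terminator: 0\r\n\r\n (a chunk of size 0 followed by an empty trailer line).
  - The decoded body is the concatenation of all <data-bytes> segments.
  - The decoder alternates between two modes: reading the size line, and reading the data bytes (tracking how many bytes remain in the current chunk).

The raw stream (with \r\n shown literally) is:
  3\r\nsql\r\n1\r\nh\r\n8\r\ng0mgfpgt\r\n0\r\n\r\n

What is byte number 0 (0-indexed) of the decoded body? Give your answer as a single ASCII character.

Answer: s

Derivation:
Chunk 1: stream[0..1]='3' size=0x3=3, data at stream[3..6]='sql' -> body[0..3], body so far='sql'
Chunk 2: stream[8..9]='1' size=0x1=1, data at stream[11..12]='h' -> body[3..4], body so far='sqlh'
Chunk 3: stream[14..15]='8' size=0x8=8, data at stream[17..25]='g0mgfpgt' -> body[4..12], body so far='sqlhg0mgfpgt'
Chunk 4: stream[27..28]='0' size=0 (terminator). Final body='sqlhg0mgfpgt' (12 bytes)
Body byte 0 = 's'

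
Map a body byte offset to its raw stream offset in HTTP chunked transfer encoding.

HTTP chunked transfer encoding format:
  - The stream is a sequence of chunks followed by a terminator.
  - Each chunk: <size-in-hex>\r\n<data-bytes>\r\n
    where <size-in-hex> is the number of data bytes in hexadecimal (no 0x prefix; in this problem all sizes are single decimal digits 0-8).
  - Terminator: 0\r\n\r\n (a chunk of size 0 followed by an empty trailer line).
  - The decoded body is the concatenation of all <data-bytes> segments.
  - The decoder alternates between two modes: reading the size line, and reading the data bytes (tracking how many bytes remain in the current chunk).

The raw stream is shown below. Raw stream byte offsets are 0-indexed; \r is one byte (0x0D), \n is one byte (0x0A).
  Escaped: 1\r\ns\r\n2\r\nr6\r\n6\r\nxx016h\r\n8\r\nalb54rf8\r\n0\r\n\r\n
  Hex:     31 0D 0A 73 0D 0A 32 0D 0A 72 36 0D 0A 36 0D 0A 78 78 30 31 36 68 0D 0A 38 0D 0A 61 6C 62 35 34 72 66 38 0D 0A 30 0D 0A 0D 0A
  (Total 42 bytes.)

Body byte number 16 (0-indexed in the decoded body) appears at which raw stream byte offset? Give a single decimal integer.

Chunk 1: stream[0..1]='1' size=0x1=1, data at stream[3..4]='s' -> body[0..1], body so far='s'
Chunk 2: stream[6..7]='2' size=0x2=2, data at stream[9..11]='r6' -> body[1..3], body so far='sr6'
Chunk 3: stream[13..14]='6' size=0x6=6, data at stream[16..22]='xx016h' -> body[3..9], body so far='sr6xx016h'
Chunk 4: stream[24..25]='8' size=0x8=8, data at stream[27..35]='alb54rf8' -> body[9..17], body so far='sr6xx016halb54rf8'
Chunk 5: stream[37..38]='0' size=0 (terminator). Final body='sr6xx016halb54rf8' (17 bytes)
Body byte 16 at stream offset 34

Answer: 34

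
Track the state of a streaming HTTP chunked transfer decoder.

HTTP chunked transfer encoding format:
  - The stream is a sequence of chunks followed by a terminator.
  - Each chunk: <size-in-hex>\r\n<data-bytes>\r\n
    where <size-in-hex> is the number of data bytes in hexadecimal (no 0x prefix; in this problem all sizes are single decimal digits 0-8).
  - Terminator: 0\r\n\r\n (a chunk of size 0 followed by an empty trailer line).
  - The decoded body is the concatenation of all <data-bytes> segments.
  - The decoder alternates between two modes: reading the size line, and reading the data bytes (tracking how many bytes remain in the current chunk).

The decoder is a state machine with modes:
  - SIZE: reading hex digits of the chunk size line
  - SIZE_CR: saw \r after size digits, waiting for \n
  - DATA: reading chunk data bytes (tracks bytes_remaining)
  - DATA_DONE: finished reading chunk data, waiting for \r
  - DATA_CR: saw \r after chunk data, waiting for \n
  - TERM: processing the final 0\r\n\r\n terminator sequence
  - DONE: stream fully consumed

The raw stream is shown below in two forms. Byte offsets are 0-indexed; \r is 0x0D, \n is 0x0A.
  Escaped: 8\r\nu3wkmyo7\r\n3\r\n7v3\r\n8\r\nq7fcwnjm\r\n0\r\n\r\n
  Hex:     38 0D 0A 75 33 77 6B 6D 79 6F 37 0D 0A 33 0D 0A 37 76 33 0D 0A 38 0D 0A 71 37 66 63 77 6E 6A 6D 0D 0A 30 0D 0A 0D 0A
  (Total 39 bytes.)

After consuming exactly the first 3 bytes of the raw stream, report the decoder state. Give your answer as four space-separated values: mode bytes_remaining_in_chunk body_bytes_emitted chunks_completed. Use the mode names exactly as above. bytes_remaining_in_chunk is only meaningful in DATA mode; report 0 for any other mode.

Byte 0 = '8': mode=SIZE remaining=0 emitted=0 chunks_done=0
Byte 1 = 0x0D: mode=SIZE_CR remaining=0 emitted=0 chunks_done=0
Byte 2 = 0x0A: mode=DATA remaining=8 emitted=0 chunks_done=0

Answer: DATA 8 0 0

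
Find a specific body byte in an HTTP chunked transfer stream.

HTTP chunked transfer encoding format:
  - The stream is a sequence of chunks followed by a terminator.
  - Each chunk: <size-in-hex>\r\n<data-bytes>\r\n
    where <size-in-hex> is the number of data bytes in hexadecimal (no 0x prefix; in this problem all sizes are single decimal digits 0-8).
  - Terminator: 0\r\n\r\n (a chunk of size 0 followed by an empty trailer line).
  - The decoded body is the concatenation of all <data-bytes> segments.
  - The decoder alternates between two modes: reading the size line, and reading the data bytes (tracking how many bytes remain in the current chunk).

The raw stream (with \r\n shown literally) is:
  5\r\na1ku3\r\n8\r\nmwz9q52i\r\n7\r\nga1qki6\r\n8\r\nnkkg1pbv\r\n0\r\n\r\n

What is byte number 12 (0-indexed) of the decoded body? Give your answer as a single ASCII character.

Chunk 1: stream[0..1]='5' size=0x5=5, data at stream[3..8]='a1ku3' -> body[0..5], body so far='a1ku3'
Chunk 2: stream[10..11]='8' size=0x8=8, data at stream[13..21]='mwz9q52i' -> body[5..13], body so far='a1ku3mwz9q52i'
Chunk 3: stream[23..24]='7' size=0x7=7, data at stream[26..33]='ga1qki6' -> body[13..20], body so far='a1ku3mwz9q52iga1qki6'
Chunk 4: stream[35..36]='8' size=0x8=8, data at stream[38..46]='nkkg1pbv' -> body[20..28], body so far='a1ku3mwz9q52iga1qki6nkkg1pbv'
Chunk 5: stream[48..49]='0' size=0 (terminator). Final body='a1ku3mwz9q52iga1qki6nkkg1pbv' (28 bytes)
Body byte 12 = 'i'

Answer: i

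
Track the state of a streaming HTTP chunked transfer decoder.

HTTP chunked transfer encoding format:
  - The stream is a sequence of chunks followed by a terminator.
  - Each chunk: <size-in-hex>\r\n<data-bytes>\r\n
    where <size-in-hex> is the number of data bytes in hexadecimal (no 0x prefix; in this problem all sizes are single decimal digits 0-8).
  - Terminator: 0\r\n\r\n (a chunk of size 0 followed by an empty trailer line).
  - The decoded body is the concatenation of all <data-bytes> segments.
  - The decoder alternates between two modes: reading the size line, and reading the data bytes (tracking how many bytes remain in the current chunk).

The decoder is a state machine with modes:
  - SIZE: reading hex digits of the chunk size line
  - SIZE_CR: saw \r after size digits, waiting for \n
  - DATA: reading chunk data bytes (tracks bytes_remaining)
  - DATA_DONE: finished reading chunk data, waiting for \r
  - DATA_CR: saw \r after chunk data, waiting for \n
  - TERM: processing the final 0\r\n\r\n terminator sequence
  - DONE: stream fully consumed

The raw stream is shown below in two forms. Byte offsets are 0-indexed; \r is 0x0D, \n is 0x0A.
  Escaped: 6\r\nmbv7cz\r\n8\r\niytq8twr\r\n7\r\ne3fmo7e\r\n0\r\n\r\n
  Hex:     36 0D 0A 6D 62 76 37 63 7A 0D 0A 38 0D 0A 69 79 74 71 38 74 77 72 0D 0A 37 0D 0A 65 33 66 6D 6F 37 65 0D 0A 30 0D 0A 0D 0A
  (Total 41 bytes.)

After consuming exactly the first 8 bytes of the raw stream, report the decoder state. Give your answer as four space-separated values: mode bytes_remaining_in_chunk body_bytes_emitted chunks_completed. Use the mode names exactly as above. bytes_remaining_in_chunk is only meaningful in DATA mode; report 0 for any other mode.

Answer: DATA 1 5 0

Derivation:
Byte 0 = '6': mode=SIZE remaining=0 emitted=0 chunks_done=0
Byte 1 = 0x0D: mode=SIZE_CR remaining=0 emitted=0 chunks_done=0
Byte 2 = 0x0A: mode=DATA remaining=6 emitted=0 chunks_done=0
Byte 3 = 'm': mode=DATA remaining=5 emitted=1 chunks_done=0
Byte 4 = 'b': mode=DATA remaining=4 emitted=2 chunks_done=0
Byte 5 = 'v': mode=DATA remaining=3 emitted=3 chunks_done=0
Byte 6 = '7': mode=DATA remaining=2 emitted=4 chunks_done=0
Byte 7 = 'c': mode=DATA remaining=1 emitted=5 chunks_done=0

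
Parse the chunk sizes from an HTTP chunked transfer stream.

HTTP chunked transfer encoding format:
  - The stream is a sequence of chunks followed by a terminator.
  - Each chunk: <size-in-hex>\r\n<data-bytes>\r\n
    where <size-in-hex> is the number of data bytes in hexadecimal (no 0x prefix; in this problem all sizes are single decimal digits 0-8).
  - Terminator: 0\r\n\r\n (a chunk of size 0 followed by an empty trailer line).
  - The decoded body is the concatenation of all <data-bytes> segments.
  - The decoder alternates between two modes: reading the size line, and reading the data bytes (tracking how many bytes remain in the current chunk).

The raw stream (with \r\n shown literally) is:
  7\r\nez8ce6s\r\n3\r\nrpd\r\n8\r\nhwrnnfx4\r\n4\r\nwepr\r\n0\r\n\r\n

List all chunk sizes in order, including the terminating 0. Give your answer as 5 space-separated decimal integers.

Answer: 7 3 8 4 0

Derivation:
Chunk 1: stream[0..1]='7' size=0x7=7, data at stream[3..10]='ez8ce6s' -> body[0..7], body so far='ez8ce6s'
Chunk 2: stream[12..13]='3' size=0x3=3, data at stream[15..18]='rpd' -> body[7..10], body so far='ez8ce6srpd'
Chunk 3: stream[20..21]='8' size=0x8=8, data at stream[23..31]='hwrnnfx4' -> body[10..18], body so far='ez8ce6srpdhwrnnfx4'
Chunk 4: stream[33..34]='4' size=0x4=4, data at stream[36..40]='wepr' -> body[18..22], body so far='ez8ce6srpdhwrnnfx4wepr'
Chunk 5: stream[42..43]='0' size=0 (terminator). Final body='ez8ce6srpdhwrnnfx4wepr' (22 bytes)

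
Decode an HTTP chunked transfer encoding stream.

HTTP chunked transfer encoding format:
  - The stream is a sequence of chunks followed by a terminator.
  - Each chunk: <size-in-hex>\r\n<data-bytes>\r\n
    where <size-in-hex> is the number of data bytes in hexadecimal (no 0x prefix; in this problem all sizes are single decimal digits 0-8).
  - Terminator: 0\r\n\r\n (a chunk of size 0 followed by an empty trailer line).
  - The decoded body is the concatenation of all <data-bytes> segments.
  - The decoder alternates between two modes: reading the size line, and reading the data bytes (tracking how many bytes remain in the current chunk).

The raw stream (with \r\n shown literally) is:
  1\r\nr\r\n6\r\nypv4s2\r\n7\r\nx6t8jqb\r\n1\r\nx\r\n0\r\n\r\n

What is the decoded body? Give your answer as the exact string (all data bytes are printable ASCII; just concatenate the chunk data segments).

Answer: rypv4s2x6t8jqbx

Derivation:
Chunk 1: stream[0..1]='1' size=0x1=1, data at stream[3..4]='r' -> body[0..1], body so far='r'
Chunk 2: stream[6..7]='6' size=0x6=6, data at stream[9..15]='ypv4s2' -> body[1..7], body so far='rypv4s2'
Chunk 3: stream[17..18]='7' size=0x7=7, data at stream[20..27]='x6t8jqb' -> body[7..14], body so far='rypv4s2x6t8jqb'
Chunk 4: stream[29..30]='1' size=0x1=1, data at stream[32..33]='x' -> body[14..15], body so far='rypv4s2x6t8jqbx'
Chunk 5: stream[35..36]='0' size=0 (terminator). Final body='rypv4s2x6t8jqbx' (15 bytes)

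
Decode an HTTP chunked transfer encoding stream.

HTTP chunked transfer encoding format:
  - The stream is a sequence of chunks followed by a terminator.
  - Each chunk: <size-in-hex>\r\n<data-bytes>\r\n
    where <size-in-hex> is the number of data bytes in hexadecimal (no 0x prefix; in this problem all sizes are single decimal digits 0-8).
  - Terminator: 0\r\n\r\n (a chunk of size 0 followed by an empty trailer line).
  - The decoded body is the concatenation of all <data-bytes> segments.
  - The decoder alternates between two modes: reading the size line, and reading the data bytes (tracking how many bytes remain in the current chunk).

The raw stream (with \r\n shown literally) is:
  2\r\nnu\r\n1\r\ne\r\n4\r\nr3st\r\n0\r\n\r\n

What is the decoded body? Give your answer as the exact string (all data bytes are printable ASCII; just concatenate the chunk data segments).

Answer: nuer3st

Derivation:
Chunk 1: stream[0..1]='2' size=0x2=2, data at stream[3..5]='nu' -> body[0..2], body so far='nu'
Chunk 2: stream[7..8]='1' size=0x1=1, data at stream[10..11]='e' -> body[2..3], body so far='nue'
Chunk 3: stream[13..14]='4' size=0x4=4, data at stream[16..20]='r3st' -> body[3..7], body so far='nuer3st'
Chunk 4: stream[22..23]='0' size=0 (terminator). Final body='nuer3st' (7 bytes)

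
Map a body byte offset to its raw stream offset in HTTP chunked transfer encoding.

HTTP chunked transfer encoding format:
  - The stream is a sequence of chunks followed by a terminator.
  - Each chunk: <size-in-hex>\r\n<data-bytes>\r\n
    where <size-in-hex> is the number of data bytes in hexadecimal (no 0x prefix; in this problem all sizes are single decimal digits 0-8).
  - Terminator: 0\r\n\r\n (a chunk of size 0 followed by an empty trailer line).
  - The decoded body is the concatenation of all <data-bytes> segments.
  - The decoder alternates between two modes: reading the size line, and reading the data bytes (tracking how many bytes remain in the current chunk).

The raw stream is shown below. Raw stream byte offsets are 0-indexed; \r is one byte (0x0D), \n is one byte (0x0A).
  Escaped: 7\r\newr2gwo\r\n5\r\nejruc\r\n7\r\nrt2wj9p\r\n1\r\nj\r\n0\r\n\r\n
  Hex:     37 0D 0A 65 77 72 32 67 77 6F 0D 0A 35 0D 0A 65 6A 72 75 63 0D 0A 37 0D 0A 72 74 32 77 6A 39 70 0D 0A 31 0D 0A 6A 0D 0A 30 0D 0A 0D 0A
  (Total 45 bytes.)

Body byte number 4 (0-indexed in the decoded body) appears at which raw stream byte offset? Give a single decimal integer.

Chunk 1: stream[0..1]='7' size=0x7=7, data at stream[3..10]='ewr2gwo' -> body[0..7], body so far='ewr2gwo'
Chunk 2: stream[12..13]='5' size=0x5=5, data at stream[15..20]='ejruc' -> body[7..12], body so far='ewr2gwoejruc'
Chunk 3: stream[22..23]='7' size=0x7=7, data at stream[25..32]='rt2wj9p' -> body[12..19], body so far='ewr2gwoejrucrt2wj9p'
Chunk 4: stream[34..35]='1' size=0x1=1, data at stream[37..38]='j' -> body[19..20], body so far='ewr2gwoejrucrt2wj9pj'
Chunk 5: stream[40..41]='0' size=0 (terminator). Final body='ewr2gwoejrucrt2wj9pj' (20 bytes)
Body byte 4 at stream offset 7

Answer: 7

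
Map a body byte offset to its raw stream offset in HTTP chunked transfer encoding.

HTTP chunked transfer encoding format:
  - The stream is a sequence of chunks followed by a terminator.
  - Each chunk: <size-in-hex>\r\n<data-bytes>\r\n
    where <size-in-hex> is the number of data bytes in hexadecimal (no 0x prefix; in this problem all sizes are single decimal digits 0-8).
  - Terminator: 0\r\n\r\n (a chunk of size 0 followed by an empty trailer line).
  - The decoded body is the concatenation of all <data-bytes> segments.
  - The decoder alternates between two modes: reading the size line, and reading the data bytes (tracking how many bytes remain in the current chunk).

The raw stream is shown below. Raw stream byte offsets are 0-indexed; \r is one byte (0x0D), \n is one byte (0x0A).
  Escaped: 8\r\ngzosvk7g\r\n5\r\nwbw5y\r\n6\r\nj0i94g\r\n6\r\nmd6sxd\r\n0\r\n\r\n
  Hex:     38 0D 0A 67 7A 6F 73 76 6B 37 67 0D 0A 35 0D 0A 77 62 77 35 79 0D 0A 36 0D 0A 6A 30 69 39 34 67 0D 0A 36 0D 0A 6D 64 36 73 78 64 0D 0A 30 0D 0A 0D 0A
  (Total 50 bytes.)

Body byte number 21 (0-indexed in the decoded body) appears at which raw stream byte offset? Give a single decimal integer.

Chunk 1: stream[0..1]='8' size=0x8=8, data at stream[3..11]='gzosvk7g' -> body[0..8], body so far='gzosvk7g'
Chunk 2: stream[13..14]='5' size=0x5=5, data at stream[16..21]='wbw5y' -> body[8..13], body so far='gzosvk7gwbw5y'
Chunk 3: stream[23..24]='6' size=0x6=6, data at stream[26..32]='j0i94g' -> body[13..19], body so far='gzosvk7gwbw5yj0i94g'
Chunk 4: stream[34..35]='6' size=0x6=6, data at stream[37..43]='md6sxd' -> body[19..25], body so far='gzosvk7gwbw5yj0i94gmd6sxd'
Chunk 5: stream[45..46]='0' size=0 (terminator). Final body='gzosvk7gwbw5yj0i94gmd6sxd' (25 bytes)
Body byte 21 at stream offset 39

Answer: 39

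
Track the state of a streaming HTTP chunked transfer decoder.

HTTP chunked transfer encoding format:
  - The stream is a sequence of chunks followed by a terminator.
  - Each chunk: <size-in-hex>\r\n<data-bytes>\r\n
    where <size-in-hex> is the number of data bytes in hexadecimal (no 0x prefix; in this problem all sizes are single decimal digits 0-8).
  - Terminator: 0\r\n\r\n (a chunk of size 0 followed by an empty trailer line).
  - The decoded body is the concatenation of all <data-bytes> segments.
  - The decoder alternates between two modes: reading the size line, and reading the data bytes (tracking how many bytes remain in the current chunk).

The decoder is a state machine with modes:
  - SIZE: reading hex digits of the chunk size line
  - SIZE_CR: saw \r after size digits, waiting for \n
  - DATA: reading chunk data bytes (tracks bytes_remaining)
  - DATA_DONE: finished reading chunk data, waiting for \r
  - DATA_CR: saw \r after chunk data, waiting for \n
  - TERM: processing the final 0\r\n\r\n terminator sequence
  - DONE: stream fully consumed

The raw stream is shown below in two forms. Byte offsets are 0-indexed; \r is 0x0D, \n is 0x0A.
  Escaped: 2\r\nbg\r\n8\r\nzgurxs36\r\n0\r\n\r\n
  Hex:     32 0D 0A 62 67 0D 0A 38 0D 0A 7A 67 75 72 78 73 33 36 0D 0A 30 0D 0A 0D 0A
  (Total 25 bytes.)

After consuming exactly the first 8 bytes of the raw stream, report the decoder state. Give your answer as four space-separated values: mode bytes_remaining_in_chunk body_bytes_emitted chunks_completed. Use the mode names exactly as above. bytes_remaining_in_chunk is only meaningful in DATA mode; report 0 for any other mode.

Byte 0 = '2': mode=SIZE remaining=0 emitted=0 chunks_done=0
Byte 1 = 0x0D: mode=SIZE_CR remaining=0 emitted=0 chunks_done=0
Byte 2 = 0x0A: mode=DATA remaining=2 emitted=0 chunks_done=0
Byte 3 = 'b': mode=DATA remaining=1 emitted=1 chunks_done=0
Byte 4 = 'g': mode=DATA_DONE remaining=0 emitted=2 chunks_done=0
Byte 5 = 0x0D: mode=DATA_CR remaining=0 emitted=2 chunks_done=0
Byte 6 = 0x0A: mode=SIZE remaining=0 emitted=2 chunks_done=1
Byte 7 = '8': mode=SIZE remaining=0 emitted=2 chunks_done=1

Answer: SIZE 0 2 1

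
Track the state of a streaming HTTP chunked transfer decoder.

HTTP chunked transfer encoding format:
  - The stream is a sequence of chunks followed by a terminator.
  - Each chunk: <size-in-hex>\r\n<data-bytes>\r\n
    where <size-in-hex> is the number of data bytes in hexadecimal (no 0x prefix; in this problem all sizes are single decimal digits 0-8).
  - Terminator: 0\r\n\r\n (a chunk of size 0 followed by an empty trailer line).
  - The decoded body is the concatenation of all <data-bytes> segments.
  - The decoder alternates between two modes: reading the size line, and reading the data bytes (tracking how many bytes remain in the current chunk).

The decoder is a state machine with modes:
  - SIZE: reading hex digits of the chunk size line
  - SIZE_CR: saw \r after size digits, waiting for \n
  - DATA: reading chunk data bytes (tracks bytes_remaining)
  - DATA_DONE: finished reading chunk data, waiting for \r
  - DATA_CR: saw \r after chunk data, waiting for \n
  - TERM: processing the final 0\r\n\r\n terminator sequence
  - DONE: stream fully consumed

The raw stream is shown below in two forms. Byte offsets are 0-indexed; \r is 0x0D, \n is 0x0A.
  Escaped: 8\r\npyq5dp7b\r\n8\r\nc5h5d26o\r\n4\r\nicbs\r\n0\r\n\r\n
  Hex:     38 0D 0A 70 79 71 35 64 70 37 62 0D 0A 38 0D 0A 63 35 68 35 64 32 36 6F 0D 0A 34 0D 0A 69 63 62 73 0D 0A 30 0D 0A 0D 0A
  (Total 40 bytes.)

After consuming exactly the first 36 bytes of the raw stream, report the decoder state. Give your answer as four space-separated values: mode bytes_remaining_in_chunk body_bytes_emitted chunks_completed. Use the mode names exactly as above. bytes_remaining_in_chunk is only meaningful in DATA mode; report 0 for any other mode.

Answer: SIZE 0 20 3

Derivation:
Byte 0 = '8': mode=SIZE remaining=0 emitted=0 chunks_done=0
Byte 1 = 0x0D: mode=SIZE_CR remaining=0 emitted=0 chunks_done=0
Byte 2 = 0x0A: mode=DATA remaining=8 emitted=0 chunks_done=0
Byte 3 = 'p': mode=DATA remaining=7 emitted=1 chunks_done=0
Byte 4 = 'y': mode=DATA remaining=6 emitted=2 chunks_done=0
Byte 5 = 'q': mode=DATA remaining=5 emitted=3 chunks_done=0
Byte 6 = '5': mode=DATA remaining=4 emitted=4 chunks_done=0
Byte 7 = 'd': mode=DATA remaining=3 emitted=5 chunks_done=0
Byte 8 = 'p': mode=DATA remaining=2 emitted=6 chunks_done=0
Byte 9 = '7': mode=DATA remaining=1 emitted=7 chunks_done=0
Byte 10 = 'b': mode=DATA_DONE remaining=0 emitted=8 chunks_done=0
Byte 11 = 0x0D: mode=DATA_CR remaining=0 emitted=8 chunks_done=0
Byte 12 = 0x0A: mode=SIZE remaining=0 emitted=8 chunks_done=1
Byte 13 = '8': mode=SIZE remaining=0 emitted=8 chunks_done=1
Byte 14 = 0x0D: mode=SIZE_CR remaining=0 emitted=8 chunks_done=1
Byte 15 = 0x0A: mode=DATA remaining=8 emitted=8 chunks_done=1
Byte 16 = 'c': mode=DATA remaining=7 emitted=9 chunks_done=1
Byte 17 = '5': mode=DATA remaining=6 emitted=10 chunks_done=1
Byte 18 = 'h': mode=DATA remaining=5 emitted=11 chunks_done=1
Byte 19 = '5': mode=DATA remaining=4 emitted=12 chunks_done=1
Byte 20 = 'd': mode=DATA remaining=3 emitted=13 chunks_done=1
Byte 21 = '2': mode=DATA remaining=2 emitted=14 chunks_done=1
Byte 22 = '6': mode=DATA remaining=1 emitted=15 chunks_done=1
Byte 23 = 'o': mode=DATA_DONE remaining=0 emitted=16 chunks_done=1
Byte 24 = 0x0D: mode=DATA_CR remaining=0 emitted=16 chunks_done=1
Byte 25 = 0x0A: mode=SIZE remaining=0 emitted=16 chunks_done=2
Byte 26 = '4': mode=SIZE remaining=0 emitted=16 chunks_done=2
Byte 27 = 0x0D: mode=SIZE_CR remaining=0 emitted=16 chunks_done=2
Byte 28 = 0x0A: mode=DATA remaining=4 emitted=16 chunks_done=2
Byte 29 = 'i': mode=DATA remaining=3 emitted=17 chunks_done=2
Byte 30 = 'c': mode=DATA remaining=2 emitted=18 chunks_done=2
Byte 31 = 'b': mode=DATA remaining=1 emitted=19 chunks_done=2
Byte 32 = 's': mode=DATA_DONE remaining=0 emitted=20 chunks_done=2
Byte 33 = 0x0D: mode=DATA_CR remaining=0 emitted=20 chunks_done=2
Byte 34 = 0x0A: mode=SIZE remaining=0 emitted=20 chunks_done=3
Byte 35 = '0': mode=SIZE remaining=0 emitted=20 chunks_done=3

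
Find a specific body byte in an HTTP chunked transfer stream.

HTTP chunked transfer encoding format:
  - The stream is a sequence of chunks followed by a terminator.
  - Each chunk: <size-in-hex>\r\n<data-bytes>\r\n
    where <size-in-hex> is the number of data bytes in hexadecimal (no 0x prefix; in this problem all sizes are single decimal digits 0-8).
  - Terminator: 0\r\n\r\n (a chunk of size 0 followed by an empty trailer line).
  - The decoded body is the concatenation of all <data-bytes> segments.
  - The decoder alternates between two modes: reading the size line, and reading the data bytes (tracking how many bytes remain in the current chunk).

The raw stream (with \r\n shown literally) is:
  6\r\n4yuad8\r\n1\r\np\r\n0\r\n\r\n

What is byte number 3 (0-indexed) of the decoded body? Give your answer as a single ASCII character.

Chunk 1: stream[0..1]='6' size=0x6=6, data at stream[3..9]='4yuad8' -> body[0..6], body so far='4yuad8'
Chunk 2: stream[11..12]='1' size=0x1=1, data at stream[14..15]='p' -> body[6..7], body so far='4yuad8p'
Chunk 3: stream[17..18]='0' size=0 (terminator). Final body='4yuad8p' (7 bytes)
Body byte 3 = 'a'

Answer: a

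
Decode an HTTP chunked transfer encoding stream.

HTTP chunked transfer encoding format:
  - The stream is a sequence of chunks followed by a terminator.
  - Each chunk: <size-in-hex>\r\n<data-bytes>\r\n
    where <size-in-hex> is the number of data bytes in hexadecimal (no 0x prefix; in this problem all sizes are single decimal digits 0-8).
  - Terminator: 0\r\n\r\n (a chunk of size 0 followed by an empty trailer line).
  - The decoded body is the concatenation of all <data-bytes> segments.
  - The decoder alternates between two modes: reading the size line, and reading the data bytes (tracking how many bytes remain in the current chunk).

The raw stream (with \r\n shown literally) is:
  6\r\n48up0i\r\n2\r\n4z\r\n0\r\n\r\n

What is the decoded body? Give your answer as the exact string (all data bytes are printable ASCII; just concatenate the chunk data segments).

Chunk 1: stream[0..1]='6' size=0x6=6, data at stream[3..9]='48up0i' -> body[0..6], body so far='48up0i'
Chunk 2: stream[11..12]='2' size=0x2=2, data at stream[14..16]='4z' -> body[6..8], body so far='48up0i4z'
Chunk 3: stream[18..19]='0' size=0 (terminator). Final body='48up0i4z' (8 bytes)

Answer: 48up0i4z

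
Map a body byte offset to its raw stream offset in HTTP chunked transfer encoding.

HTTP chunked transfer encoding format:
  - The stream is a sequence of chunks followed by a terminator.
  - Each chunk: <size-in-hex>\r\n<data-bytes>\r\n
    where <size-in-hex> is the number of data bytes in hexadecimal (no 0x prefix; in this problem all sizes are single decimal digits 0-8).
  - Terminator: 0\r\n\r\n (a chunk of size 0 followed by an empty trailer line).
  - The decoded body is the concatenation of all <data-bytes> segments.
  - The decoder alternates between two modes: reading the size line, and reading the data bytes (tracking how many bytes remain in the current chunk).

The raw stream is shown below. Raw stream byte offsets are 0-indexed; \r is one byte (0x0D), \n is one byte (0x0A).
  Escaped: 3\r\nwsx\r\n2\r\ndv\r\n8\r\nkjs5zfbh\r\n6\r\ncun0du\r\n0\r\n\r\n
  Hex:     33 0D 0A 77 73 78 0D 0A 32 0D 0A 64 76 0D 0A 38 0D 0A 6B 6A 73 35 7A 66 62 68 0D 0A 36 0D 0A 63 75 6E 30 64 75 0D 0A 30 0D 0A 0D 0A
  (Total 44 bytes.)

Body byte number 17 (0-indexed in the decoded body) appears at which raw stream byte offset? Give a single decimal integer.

Chunk 1: stream[0..1]='3' size=0x3=3, data at stream[3..6]='wsx' -> body[0..3], body so far='wsx'
Chunk 2: stream[8..9]='2' size=0x2=2, data at stream[11..13]='dv' -> body[3..5], body so far='wsxdv'
Chunk 3: stream[15..16]='8' size=0x8=8, data at stream[18..26]='kjs5zfbh' -> body[5..13], body so far='wsxdvkjs5zfbh'
Chunk 4: stream[28..29]='6' size=0x6=6, data at stream[31..37]='cun0du' -> body[13..19], body so far='wsxdvkjs5zfbhcun0du'
Chunk 5: stream[39..40]='0' size=0 (terminator). Final body='wsxdvkjs5zfbhcun0du' (19 bytes)
Body byte 17 at stream offset 35

Answer: 35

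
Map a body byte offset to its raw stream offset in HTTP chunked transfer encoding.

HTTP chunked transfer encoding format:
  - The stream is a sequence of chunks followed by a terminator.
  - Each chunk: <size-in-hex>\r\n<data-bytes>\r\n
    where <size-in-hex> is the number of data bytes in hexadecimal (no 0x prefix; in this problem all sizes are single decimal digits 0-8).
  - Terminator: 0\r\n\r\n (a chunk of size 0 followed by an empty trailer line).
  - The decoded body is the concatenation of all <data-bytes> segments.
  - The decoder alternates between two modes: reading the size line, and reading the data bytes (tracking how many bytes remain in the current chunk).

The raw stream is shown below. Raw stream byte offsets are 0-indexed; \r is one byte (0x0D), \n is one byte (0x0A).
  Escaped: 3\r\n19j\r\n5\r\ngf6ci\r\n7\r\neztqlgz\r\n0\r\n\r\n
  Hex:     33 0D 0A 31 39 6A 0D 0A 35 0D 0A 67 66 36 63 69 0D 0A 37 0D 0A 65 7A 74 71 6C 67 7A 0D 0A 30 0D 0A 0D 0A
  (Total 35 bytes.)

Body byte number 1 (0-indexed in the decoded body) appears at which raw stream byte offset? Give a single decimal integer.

Answer: 4

Derivation:
Chunk 1: stream[0..1]='3' size=0x3=3, data at stream[3..6]='19j' -> body[0..3], body so far='19j'
Chunk 2: stream[8..9]='5' size=0x5=5, data at stream[11..16]='gf6ci' -> body[3..8], body so far='19jgf6ci'
Chunk 3: stream[18..19]='7' size=0x7=7, data at stream[21..28]='eztqlgz' -> body[8..15], body so far='19jgf6cieztqlgz'
Chunk 4: stream[30..31]='0' size=0 (terminator). Final body='19jgf6cieztqlgz' (15 bytes)
Body byte 1 at stream offset 4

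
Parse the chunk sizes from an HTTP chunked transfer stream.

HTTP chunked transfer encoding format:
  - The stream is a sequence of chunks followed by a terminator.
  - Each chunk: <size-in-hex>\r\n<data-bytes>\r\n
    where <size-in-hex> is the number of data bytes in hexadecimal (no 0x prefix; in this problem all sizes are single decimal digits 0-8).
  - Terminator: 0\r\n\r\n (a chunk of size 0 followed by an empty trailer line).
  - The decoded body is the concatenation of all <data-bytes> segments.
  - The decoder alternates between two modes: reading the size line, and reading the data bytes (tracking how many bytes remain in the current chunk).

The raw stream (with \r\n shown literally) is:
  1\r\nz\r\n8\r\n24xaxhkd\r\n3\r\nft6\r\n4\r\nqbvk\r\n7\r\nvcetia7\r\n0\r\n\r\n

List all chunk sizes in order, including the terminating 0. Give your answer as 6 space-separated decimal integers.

Chunk 1: stream[0..1]='1' size=0x1=1, data at stream[3..4]='z' -> body[0..1], body so far='z'
Chunk 2: stream[6..7]='8' size=0x8=8, data at stream[9..17]='24xaxhkd' -> body[1..9], body so far='z24xaxhkd'
Chunk 3: stream[19..20]='3' size=0x3=3, data at stream[22..25]='ft6' -> body[9..12], body so far='z24xaxhkdft6'
Chunk 4: stream[27..28]='4' size=0x4=4, data at stream[30..34]='qbvk' -> body[12..16], body so far='z24xaxhkdft6qbvk'
Chunk 5: stream[36..37]='7' size=0x7=7, data at stream[39..46]='vcetia7' -> body[16..23], body so far='z24xaxhkdft6qbvkvcetia7'
Chunk 6: stream[48..49]='0' size=0 (terminator). Final body='z24xaxhkdft6qbvkvcetia7' (23 bytes)

Answer: 1 8 3 4 7 0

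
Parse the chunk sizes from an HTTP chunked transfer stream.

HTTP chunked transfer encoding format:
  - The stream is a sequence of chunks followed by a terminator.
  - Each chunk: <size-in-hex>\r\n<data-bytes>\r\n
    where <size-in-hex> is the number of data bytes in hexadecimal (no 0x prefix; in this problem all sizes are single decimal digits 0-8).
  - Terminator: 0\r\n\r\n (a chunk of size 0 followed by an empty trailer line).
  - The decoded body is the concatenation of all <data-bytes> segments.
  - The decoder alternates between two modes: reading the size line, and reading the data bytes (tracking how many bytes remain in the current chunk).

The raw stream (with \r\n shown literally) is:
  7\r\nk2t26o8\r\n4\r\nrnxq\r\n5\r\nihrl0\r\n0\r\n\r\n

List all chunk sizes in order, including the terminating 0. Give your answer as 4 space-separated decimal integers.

Answer: 7 4 5 0

Derivation:
Chunk 1: stream[0..1]='7' size=0x7=7, data at stream[3..10]='k2t26o8' -> body[0..7], body so far='k2t26o8'
Chunk 2: stream[12..13]='4' size=0x4=4, data at stream[15..19]='rnxq' -> body[7..11], body so far='k2t26o8rnxq'
Chunk 3: stream[21..22]='5' size=0x5=5, data at stream[24..29]='ihrl0' -> body[11..16], body so far='k2t26o8rnxqihrl0'
Chunk 4: stream[31..32]='0' size=0 (terminator). Final body='k2t26o8rnxqihrl0' (16 bytes)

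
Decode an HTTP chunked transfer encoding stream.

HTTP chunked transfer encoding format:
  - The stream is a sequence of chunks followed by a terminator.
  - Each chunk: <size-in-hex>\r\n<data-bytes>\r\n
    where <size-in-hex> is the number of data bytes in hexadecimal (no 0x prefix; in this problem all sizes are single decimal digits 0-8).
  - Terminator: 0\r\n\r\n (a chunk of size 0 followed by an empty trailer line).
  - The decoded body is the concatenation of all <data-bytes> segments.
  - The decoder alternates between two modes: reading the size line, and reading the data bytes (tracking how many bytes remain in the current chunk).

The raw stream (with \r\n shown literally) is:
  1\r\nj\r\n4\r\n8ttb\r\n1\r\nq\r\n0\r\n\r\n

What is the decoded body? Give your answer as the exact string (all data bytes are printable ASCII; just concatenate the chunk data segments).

Chunk 1: stream[0..1]='1' size=0x1=1, data at stream[3..4]='j' -> body[0..1], body so far='j'
Chunk 2: stream[6..7]='4' size=0x4=4, data at stream[9..13]='8ttb' -> body[1..5], body so far='j8ttb'
Chunk 3: stream[15..16]='1' size=0x1=1, data at stream[18..19]='q' -> body[5..6], body so far='j8ttbq'
Chunk 4: stream[21..22]='0' size=0 (terminator). Final body='j8ttbq' (6 bytes)

Answer: j8ttbq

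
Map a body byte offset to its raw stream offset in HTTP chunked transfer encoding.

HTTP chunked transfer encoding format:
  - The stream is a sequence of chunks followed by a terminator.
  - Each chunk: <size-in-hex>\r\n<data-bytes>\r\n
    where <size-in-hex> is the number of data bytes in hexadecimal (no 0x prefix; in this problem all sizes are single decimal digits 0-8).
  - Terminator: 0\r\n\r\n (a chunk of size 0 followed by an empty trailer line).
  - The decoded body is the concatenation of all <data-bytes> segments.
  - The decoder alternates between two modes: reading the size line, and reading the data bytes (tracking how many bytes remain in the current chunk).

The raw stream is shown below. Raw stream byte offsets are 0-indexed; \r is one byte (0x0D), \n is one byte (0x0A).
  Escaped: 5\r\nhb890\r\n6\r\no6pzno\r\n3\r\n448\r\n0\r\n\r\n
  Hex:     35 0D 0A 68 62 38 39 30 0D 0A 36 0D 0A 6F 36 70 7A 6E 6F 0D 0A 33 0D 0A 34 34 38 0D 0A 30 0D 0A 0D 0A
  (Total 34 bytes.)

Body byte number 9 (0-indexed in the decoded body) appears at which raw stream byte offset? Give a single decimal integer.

Answer: 17

Derivation:
Chunk 1: stream[0..1]='5' size=0x5=5, data at stream[3..8]='hb890' -> body[0..5], body so far='hb890'
Chunk 2: stream[10..11]='6' size=0x6=6, data at stream[13..19]='o6pzno' -> body[5..11], body so far='hb890o6pzno'
Chunk 3: stream[21..22]='3' size=0x3=3, data at stream[24..27]='448' -> body[11..14], body so far='hb890o6pzno448'
Chunk 4: stream[29..30]='0' size=0 (terminator). Final body='hb890o6pzno448' (14 bytes)
Body byte 9 at stream offset 17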